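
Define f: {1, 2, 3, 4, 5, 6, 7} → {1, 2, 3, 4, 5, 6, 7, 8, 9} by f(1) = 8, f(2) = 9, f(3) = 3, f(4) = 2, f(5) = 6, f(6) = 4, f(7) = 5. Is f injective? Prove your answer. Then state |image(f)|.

7

The values f(1), …, f(7) are 8, 9, 3, 2, 6, 4, 5 — all distinct.
So f(a) = f(b) only when a = b, and f is injective.
The image of f is {2, 3, 4, 5, 6, 8, 9}, which has 7 elements.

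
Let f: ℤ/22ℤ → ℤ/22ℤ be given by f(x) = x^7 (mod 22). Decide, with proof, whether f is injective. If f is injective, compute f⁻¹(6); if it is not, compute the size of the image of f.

18

Computing x^7 mod 22 for each x (by repeated squaring, reducing mod 22 at every step), the values f(0), f(1), …, f(21) are: 0, 1, 18, 9, 16, 3, 8, 17, 2, 15, 10, 11, 12, 7, 20, 5, 14, 19, 6, 13, 4, 21.
Every element of ℤ/22ℤ appears exactly once in this list, so f is a bijection, and in particular injective.
Since f is injective, we read off the preimage of 6 from the same table: f(18) = 6, so f⁻¹(6) = 18.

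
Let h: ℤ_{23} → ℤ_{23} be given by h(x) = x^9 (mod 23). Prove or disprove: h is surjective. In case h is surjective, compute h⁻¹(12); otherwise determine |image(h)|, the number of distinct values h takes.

18

Since 23 is prime, the nonzero elements of ℤ_{23} form a cyclic group of order 22.
As gcd(9, 22) = 1, raising to the 9th power is a bijection on this group: if a^9 ≡ b^9 then (ab^{−1})^9 = 1, and the only element of order dividing gcd(9, 22) = 1 is 1, so a = b.
With h(0) = 0 this makes h injective on all of ℤ_{23}, hence bijective (finite equal-size domain and codomain). In particular h is surjective.
Since h is surjective, we find the preimage of 12. The inverse of x ↦ x^9 on (ℤ_{23})^× is x ↦ x^5, because 9·5 = 45 = 2·22 + 1 ≡ 1 (mod 22) and x^{22} = 1 for x ≠ 0 (Fermat). So h⁻¹(12) = 12^5 mod 23.
Repeated squaring mod 23: 12^1 ≡ 12, 12^2 ≡ 12² = 144 ≡ 6, 12^4 ≡ 6² = 36 ≡ 13. Since 5 = 4 + 1, 12^5 ≡ 13·12: 13·12 = 156 ≡ 18. So 12^5 ≡ 18 (mod 23).
Hence h⁻¹(12) = 18.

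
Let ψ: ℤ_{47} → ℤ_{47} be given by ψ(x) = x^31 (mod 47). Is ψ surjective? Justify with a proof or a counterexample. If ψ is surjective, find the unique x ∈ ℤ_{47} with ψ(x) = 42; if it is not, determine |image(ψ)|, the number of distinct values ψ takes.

16

Since 47 is prime, the nonzero elements of ℤ_{47} form a cyclic group of order 46.
As gcd(31, 46) = 1, raising to the 31st power is a bijection on this group: if a^31 ≡ b^31 then (ab^{−1})^31 = 1, and the only element of order dividing gcd(31, 46) = 1 is 1, so a = b.
With ψ(0) = 0 this makes ψ injective on all of ℤ_{47}, hence bijective (finite equal-size domain and codomain). In particular ψ is surjective.
Since ψ is surjective, we find the preimage of 42. The inverse of x ↦ x^31 on (ℤ_{47})^× is x ↦ x^3, because 31·3 = 93 = 2·46 + 1 ≡ 1 (mod 46) and x^{46} = 1 for x ≠ 0 (Fermat). So ψ⁻¹(42) = 42^3 mod 47.
Repeated squaring mod 47: 42^1 ≡ 42, 42^2 ≡ 42² = 1764 ≡ 25. Since 3 = 2 + 1, 42^3 ≡ 25·42: 25·42 = 1050 ≡ 16. So 42^3 ≡ 16 (mod 47).
Hence ψ⁻¹(42) = 16.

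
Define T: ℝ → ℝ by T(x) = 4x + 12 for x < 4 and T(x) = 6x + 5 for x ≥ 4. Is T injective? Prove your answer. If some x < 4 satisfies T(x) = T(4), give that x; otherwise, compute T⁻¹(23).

Both pieces are strictly increasing (slopes 4 and 6), so each is injective on its own interval.
The left piece maps (−∞, 4) onto (−∞, 28); the right piece maps [4, ∞) onto [29, ∞).
These images are disjoint, so no value is attained by both pieces. Therefore T is injective.
Because the two images are disjoint, no x < 4 has T(x) = T(4), so we compute T⁻¹(23): 23 lies in (−∞, 28), so solve 4x + 12 = 23: x = (23 − 12)/4 = 11/4.

11/4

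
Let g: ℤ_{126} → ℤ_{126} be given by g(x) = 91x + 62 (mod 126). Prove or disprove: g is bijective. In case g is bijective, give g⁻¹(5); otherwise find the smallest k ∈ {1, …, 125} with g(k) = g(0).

We have gcd(91, 126) = 7 > 1. Taking a = 0 and b = 18: g(0) = 62 and g(18) = 91·18 + 62 = 1700 ≡ 62 (mod 126).
So g(0) = g(18) while 0 ≠ 18, so g is not injective, hence not bijective.
Since g is not bijective, we find the least positive k with g(k) = g(0): this means 91k ≡ 0 (mod 126), i.e. 126 ∣ 91k. Since gcd(91, 126) = 7, dividing through by 7 this holds exactly when 18 ∣ 13k, and as gcd(13, 18) = 1, exactly when 18 ∣ k.
The smallest positive such k is 18.

18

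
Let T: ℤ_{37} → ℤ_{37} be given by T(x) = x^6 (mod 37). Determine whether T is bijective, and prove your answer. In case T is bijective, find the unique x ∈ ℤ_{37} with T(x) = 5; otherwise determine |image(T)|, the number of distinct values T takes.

T(3): Repeated squaring mod 37: 3^1 ≡ 3, 3^2 ≡ 3² = 9, 3^4 ≡ 9² = 81 ≡ 7. Since 6 = 4 + 2, 3^6 ≡ 7·9: 7·9 = 63 ≡ 26. So 3^6 ≡ 26 (mod 37).
T(4): Repeated squaring mod 37: 4^1 ≡ 4, 4^2 ≡ 4² = 16, 4^4 ≡ 16² = 256 ≡ 34. Since 6 = 4 + 2, 4^6 ≡ 34·16: 34·16 = 544 ≡ 26. So 4^6 ≡ 26 (mod 37).
So T(3) = T(4) = 26 while 3 ≠ 4, therefore T is not injective, hence not bijective.
Since T is not bijective, we determine |image(T)|. Computing x^6 mod 37 for each x (by repeated squaring, reducing mod 37 at every step), the values T(0), T(1), …, T(36) are: 0, 1, 27, 26, 26, 11, 36, 26, 36, 10, 1, 1, 10, 11, 36, 27, 10, 27, 11, 11, 27, 10, 27, 36, 11, 10, 1, 1, 10, 36, 26, 36, 11, 26, 26, 27, 1.
The distinct values are {0, 1, 10, 11, 26, 27, 36}; there are 7 of them.

7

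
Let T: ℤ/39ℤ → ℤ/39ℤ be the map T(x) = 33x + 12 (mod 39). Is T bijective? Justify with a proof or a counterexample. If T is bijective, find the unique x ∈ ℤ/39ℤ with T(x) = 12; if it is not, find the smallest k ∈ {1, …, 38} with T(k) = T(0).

13

We have gcd(33, 39) = 3 > 1. Taking a = 0 and b = 13: T(0) = 12 and T(13) = 33·13 + 12 = 441 ≡ 12 (mod 39).
So T(0) = T(13) while 0 ≠ 13, therefore T is not injective, hence not bijective.
Since T is not bijective, we find the least positive k with T(k) = T(0): this means 33k ≡ 0 (mod 39), i.e. 39 ∣ 33k. Since gcd(33, 39) = 3, dividing through by 3 this holds exactly when 13 ∣ 11k, and as gcd(11, 13) = 1, exactly when 13 ∣ k.
The smallest positive such k is 13.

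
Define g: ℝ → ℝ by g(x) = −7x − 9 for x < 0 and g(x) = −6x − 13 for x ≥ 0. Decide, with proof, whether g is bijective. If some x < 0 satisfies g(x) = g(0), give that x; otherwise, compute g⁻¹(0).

-9/7

Both pieces are strictly decreasing (slopes −7 and −6), so each is injective on its own interval.
The left piece maps (−∞, 0) onto (−9, ∞); the right piece maps [0, ∞) onto (−∞, −13].
The images leave a gap (−9 has no preimage), so g is not surjective, hence not bijective.
Because the two images are disjoint, no x < 0 has g(x) = g(0), so we compute g⁻¹(0): 0 lies in (−9, ∞), so solve −7x − 9 = 0: x = (0 + 9)/(−7) = −9/7.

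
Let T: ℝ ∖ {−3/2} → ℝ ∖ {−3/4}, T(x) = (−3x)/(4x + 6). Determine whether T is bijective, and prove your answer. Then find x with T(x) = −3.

Suppose T(a) = T(b). Cross-multiplying: (−3a)(4b + 6) = (−3b)(4a + 6).
Expanding both sides and cancelling the symmetric terms leaves −18·(a − b) = 0. Since −18 ≠ 0, a = b. Therefore T is injective.
For any y ≠ −3/4, solving y(4x + 6) = −3x for x gives a well-defined x ≠ −3/2. So T is surjective.
Thus T is bijective.
Solving T(x) = −3: cross-multiplying gives −3x = −3(4x + 6), which rearranges to 9x = −18, so x = −2.

-2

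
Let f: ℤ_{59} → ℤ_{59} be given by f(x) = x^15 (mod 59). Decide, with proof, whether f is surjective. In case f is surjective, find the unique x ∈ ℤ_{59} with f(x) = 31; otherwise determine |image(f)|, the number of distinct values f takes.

Since 59 is prime, the nonzero elements of ℤ_{59} form a cyclic group of order 58.
As gcd(15, 58) = 1, raising to the 15th power is a bijection on this group: if x_1^15 ≡ x_2^15 then (x_1x_2^{−1})^15 = 1, and the only element of order dividing gcd(15, 58) = 1 is 1, so x_1 = x_2.
With f(0) = 0 this makes f injective on all of ℤ_{59}, hence bijective (finite equal-size domain and codomain). In particular f is surjective.
Since f is surjective, we find the preimage of 31. The inverse of x ↦ x^15 on (ℤ_{59})^× is x ↦ x^31, because 15·31 = 465 = 8·58 + 1 ≡ 1 (mod 58) and x^{58} = 1 for x ≠ 0 (Fermat). So f⁻¹(31) = 31^31 mod 59.
Repeated squaring mod 59: 31^1 ≡ 31, 31^2 ≡ 31² = 961 ≡ 17, 31^4 ≡ 17² = 289 ≡ 53, 31^8 ≡ 53² = 2809 ≡ 36, 31^16 ≡ 36² = 1296 ≡ 57. Since 31 = 16 + 8 + 4 + 2 + 1, 31^31 ≡ 57·36·53·17·31: 57·36 = 2052 ≡ 46, then 46·53 = 2438 ≡ 19, then 19·17 = 323 ≡ 28, then 28·31 = 868 ≡ 42. So 31^31 ≡ 42 (mod 59).
Hence f⁻¹(31) = 42.

42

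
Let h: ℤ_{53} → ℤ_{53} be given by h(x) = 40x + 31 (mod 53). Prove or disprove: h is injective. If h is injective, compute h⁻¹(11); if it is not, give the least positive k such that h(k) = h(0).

Suppose h(x_1) = h(x_2) in ℤ_{53}. Then 40x_1 + 31 ≡ 40x_2 + 31 (mod 53), therefore 40(x_1 − x_2) ≡ 0 (mod 53).
Since gcd(40, 53) = 1, 40 is invertible modulo 53, so x_1 − x_2 ≡ 0 (mod 53), i.e. x_1 = x_2.
So h is injective.
We now compute 40⁻¹ mod 53 explicitly. Euclid's algorithm: 53 = 1·40 + 13, 40 = 3·13 + 1; back-substituting gives 1 = 4·40 − 3·53, so 40⁻¹ ≡ 4 (mod 53).
Since h is injective, we compute h⁻¹(11): solve 40x + 31 ≡ 11 (mod 53), i.e. 40x ≡ 33 (mod 53).
Multiplying by 40⁻¹ = 4 gives x ≡ 4·33 = 132 = 2·53 + 26 ≡ 26 (mod 53).
Check: h(26) = 40·26 + 31 = 1071 = 20·53 + 11 ≡ 11 (mod 53).

26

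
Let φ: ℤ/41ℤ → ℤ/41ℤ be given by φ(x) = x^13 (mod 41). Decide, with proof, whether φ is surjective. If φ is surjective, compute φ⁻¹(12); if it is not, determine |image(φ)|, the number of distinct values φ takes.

Since 41 is prime, the nonzero elements of ℤ/41ℤ form a cyclic group of order 40.
As gcd(13, 40) = 1, raising to the 13th power is a bijection on this group: if a^13 ≡ b^13 then (ab^{−1})^13 = 1, and the only element of order dividing gcd(13, 40) = 1 is 1, so a = b.
With φ(0) = 0 this makes φ injective on all of ℤ/41ℤ, hence bijective (finite equal-size domain and codomain). In particular φ is surjective.
Since φ is surjective, we find the preimage of 12. The inverse of x ↦ x^13 on (ℤ/41ℤ)^× is x ↦ x^37, because 13·37 = 481 = 12·40 + 1 ≡ 1 (mod 40) and x^{40} = 1 for x ≠ 0 (Fermat). So φ⁻¹(12) = 12^37 mod 41.
Repeated squaring mod 41: 12^1 ≡ 12, 12^2 ≡ 12² = 144 ≡ 21, 12^4 ≡ 21² = 441 ≡ 31, 12^8 ≡ 31² = 961 ≡ 18, 12^16 ≡ 18² = 324 ≡ 37, 12^32 ≡ 37² = 1369 ≡ 16. Since 37 = 32 + 4 + 1, 12^37 ≡ 16·31·12: 16·31 = 496 ≡ 4, then 4·12 = 48 ≡ 7. So 12^37 ≡ 7 (mod 41).
Hence φ⁻¹(12) = 7.

7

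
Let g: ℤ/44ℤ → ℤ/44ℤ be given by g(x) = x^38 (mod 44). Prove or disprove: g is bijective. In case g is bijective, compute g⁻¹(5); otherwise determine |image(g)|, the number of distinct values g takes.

g(10): Repeated squaring mod 44: 10^1 ≡ 10, 10^2 ≡ 10² = 100 ≡ 12, 10^4 ≡ 12² = 144 ≡ 12, 10^8 ≡ 12² = 144 ≡ 12, 10^16 ≡ 12² = 144 ≡ 12, 10^32 ≡ 12² = 144 ≡ 12. Since 38 = 32 + 4 + 2, 10^38 ≡ 12·12·12: 12·12 = 144 ≡ 12, then 12·12 = 144 ≡ 12. So 10^38 ≡ 12 (mod 44).
g(12): Repeated squaring mod 44: 12^1 ≡ 12, 12^2 ≡ 12² = 144 ≡ 12, 12^4 ≡ 12² = 144 ≡ 12, 12^8 ≡ 12² = 144 ≡ 12, 12^16 ≡ 12² = 144 ≡ 12, 12^32 ≡ 12² = 144 ≡ 12. Since 38 = 32 + 4 + 2, 12^38 ≡ 12·12·12: 12·12 = 144 ≡ 12, then 12·12 = 144 ≡ 12. So 12^38 ≡ 12 (mod 44).
So g(10) = g(12) = 12 while 10 ≠ 12, therefore g is not injective, hence not bijective.
Since g is not bijective, we determine |image(g)|. Computing x^38 mod 44 for each x (by repeated squaring, reducing mod 44 at every step), the values g(0), g(1), …, g(43) are: 0, 1, 36, 5, 20, 37, 4, 9, 16, 25, 12, 33, 12, 25, 16, 9, 4, 37, 20, 5, 36, 1, 0, 1, 36, 5, 20, 37, 4, 9, 16, 25, 12, 33, 12, 25, 16, 9, 4, 37, 20, 5, 36, 1.
The distinct values are {0, 1, 4, 5, 9, 12, 16, 20, 25, 33, 36, 37}; there are 12 of them.

12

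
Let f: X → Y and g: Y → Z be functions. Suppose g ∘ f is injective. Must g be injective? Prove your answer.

not injective

No. Take X = {0, 1, 2}, Y = {0, 1, 2, 3, 4}, Z = {0, 1, 2, 3, 4}, f(a) = a for each a ∈ X, and g(b) = 3 if b ∈ {3, 4} else g(b) = b.
Then g ∘ f = f is injective (X ⊂ Y and f is the inclusion), but g(3) = g(4) = 3 with 3 ≠ 4, so g is not injective.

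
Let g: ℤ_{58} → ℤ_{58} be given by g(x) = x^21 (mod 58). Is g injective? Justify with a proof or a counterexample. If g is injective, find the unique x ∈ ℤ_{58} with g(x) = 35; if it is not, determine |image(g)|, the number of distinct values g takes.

g(4): Repeated squaring mod 58: 4^1 ≡ 4, 4^2 ≡ 4² = 16, 4^4 ≡ 16² = 256 ≡ 24, 4^8 ≡ 24² = 576 ≡ 54, 4^16 ≡ 54² = 2916 ≡ 16. Since 21 = 16 + 4 + 1, 4^21 ≡ 16·24·4: 16·24 = 384 ≡ 36, then 36·4 = 144 ≡ 28. So 4^21 ≡ 28 (mod 58).
g(6): Repeated squaring mod 58: 6^1 ≡ 6, 6^2 ≡ 6² = 36, 6^4 ≡ 36² = 1296 ≡ 20, 6^8 ≡ 20² = 400 ≡ 52, 6^16 ≡ 52² = 2704 ≡ 36. Since 21 = 16 + 4 + 1, 6^21 ≡ 36·20·6: 36·20 = 720 ≡ 24, then 24·6 = 144 ≡ 28. So 6^21 ≡ 28 (mod 58).
So g(4) = g(6) = 28 while 4 ≠ 6, thus g is not injective.
Since g is not injective, we determine |image(g)|. Computing x^21 mod 58 for each x (by repeated squaring, reducing mod 58 at every step), the values g(0), g(1), …, g(57) are: 0, 1, 46, 17, 28, 57, 28, 1, 12, 57, 12, 17, 12, 57, 46, 41, 30, 17, 12, 17, 30, 17, 28, 1, 30, 1, 12, 41, 28, 29, 30, 17, 46, 57, 28, 57, 30, 41, 28, 41, 46, 41, 28, 17, 12, 1, 46, 41, 46, 1, 46, 57, 30, 1, 30, 41, 12, 57.
The distinct values are {0, 1, 12, 17, 28, 29, 30, 41, 46, 57}; there are 10 of them.

10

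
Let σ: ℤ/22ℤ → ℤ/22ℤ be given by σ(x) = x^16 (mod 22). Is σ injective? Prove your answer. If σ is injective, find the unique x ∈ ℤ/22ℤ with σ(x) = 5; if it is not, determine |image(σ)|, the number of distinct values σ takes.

12

σ(10): Repeated squaring mod 22: 10^1 ≡ 10, 10^2 ≡ 10² = 100 ≡ 12, 10^4 ≡ 12² = 144 ≡ 12, 10^8 ≡ 12² = 144 ≡ 12, 10^16 ≡ 12² = 144 ≡ 12. So 10^16 ≡ 12 (mod 22).
σ(12): Repeated squaring mod 22: 12^1 ≡ 12, 12^2 ≡ 12² = 144 ≡ 12, 12^4 ≡ 12² = 144 ≡ 12, 12^8 ≡ 12² = 144 ≡ 12, 12^16 ≡ 12² = 144 ≡ 12. So 12^16 ≡ 12 (mod 22).
So σ(10) = σ(12) = 12 while 10 ≠ 12, hence σ is not injective.
Since σ is not injective, we determine |image(σ)|. Computing x^16 mod 22 for each x (by repeated squaring, reducing mod 22 at every step), the values σ(0), σ(1), …, σ(21) are: 0, 1, 20, 3, 4, 5, 16, 15, 14, 9, 12, 11, 12, 9, 14, 15, 16, 5, 4, 3, 20, 1.
The distinct values are {0, 1, 3, 4, 5, 9, 11, 12, 14, 15, 16, 20}; there are 12 of them.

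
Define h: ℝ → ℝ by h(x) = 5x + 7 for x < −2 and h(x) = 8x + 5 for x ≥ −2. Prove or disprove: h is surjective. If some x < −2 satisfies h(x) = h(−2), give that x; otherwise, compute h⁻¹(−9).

Both pieces are strictly increasing (slopes 5 and 8), so each is injective on its own interval.
The left piece maps (−∞, −2) onto (−∞, −3); the right piece maps [−2, ∞) onto [−11, ∞).
The union (−∞, −3) ∪ [−11, ∞) covers ℝ, so h is surjective.
For the follow-up: the images overlap, so an x < −2 with h(x) = h(−2) exists. h(−2) = −11; solving 5x + 7 = −11 for x < −2 gives x = (−11 − 7)/5 = −18/5.

-18/5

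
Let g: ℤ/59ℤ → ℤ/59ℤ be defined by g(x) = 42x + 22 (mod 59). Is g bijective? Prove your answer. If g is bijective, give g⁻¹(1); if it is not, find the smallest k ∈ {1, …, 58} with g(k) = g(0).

If g(x_1) = g(x_2), then 42x_1 ≡ 42x_2 (mod 59). Because gcd(42, 59) = 1, we may cancel 42 to get x_1 ≡ x_2 (mod 59).
We now compute 42⁻¹ mod 59 explicitly. Euclid's algorithm: 59 = 1·42 + 17, 42 = 2·17 + 8, 17 = 2·8 + 1; back-substituting gives 1 = 52·42 − 37·59, so 42⁻¹ ≡ 52 (mod 59).
For any y ∈ ℤ/59ℤ, x = 52(y − 22) mod 59 satisfies g(x) = 42·52(y − 22) + 22 ≡ y (since 42·52 ≡ 1 mod 59). So every y has a preimage.
Hence g is bijective.
Since g is bijective, we compute g⁻¹(1): solve 42x + 22 ≡ 1 (mod 59), i.e. 42x ≡ 38 (mod 59).
Multiplying by 42⁻¹ = 52 gives x ≡ 52·38 = 1976 = 33·59 + 29 ≡ 29 (mod 59).
Check: g(29) = 42·29 + 22 = 1240 = 21·59 + 1 ≡ 1 (mod 59).

29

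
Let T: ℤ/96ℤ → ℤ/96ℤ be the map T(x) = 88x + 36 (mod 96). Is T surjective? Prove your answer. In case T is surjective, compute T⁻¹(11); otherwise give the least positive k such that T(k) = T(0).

Since gcd(88, 96) = 8, we have 88x ≡ 0 (mod 8) for all x, so T(x) ≡ 4 (mod 8).
But 0 ≢ 4 (mod 8), so 0 ∈ ℤ/96ℤ has no preimage. So T is not surjective.
Since T is not surjective, we find the least positive k with T(k) = T(0): this means 88k ≡ 0 (mod 96), i.e. 96 ∣ 88k. Since gcd(88, 96) = 8, dividing through by 8 this holds exactly when 12 ∣ 11k, and as gcd(11, 12) = 1, exactly when 12 ∣ k.
The smallest positive such k is 12.

12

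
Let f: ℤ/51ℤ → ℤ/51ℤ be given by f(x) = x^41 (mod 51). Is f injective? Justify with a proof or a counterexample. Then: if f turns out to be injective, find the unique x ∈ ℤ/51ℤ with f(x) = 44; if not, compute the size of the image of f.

41

Computing x^41 mod 51 for each x (by repeated squaring, reducing mod 51 at every step), the values f(0), f(1), …, f(50) are: 0, 1, 2, 48, 4, 29, 45, 10, 8, 9, 7, 23, 39, 13, 20, 15, 16, 17, 18, 19, 14, 21, 46, 11, 27, 25, 26, 24, 40, 5, 30, 37, 32, 33, 34, 35, 36, 31, 38, 12, 28, 44, 42, 43, 41, 6, 22, 47, 3, 49, 50.
Every element of ℤ/51ℤ appears exactly once in this list, so f is a bijection, and in particular injective.
Since f is injective, we read off the preimage of 44 from the same table: f(41) = 44, so f⁻¹(44) = 41.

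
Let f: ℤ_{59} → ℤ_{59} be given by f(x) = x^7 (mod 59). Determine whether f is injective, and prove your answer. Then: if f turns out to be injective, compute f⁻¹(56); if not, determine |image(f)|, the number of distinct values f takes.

8

Since 59 is prime, the nonzero elements of ℤ_{59} form a cyclic group of order 58.
As gcd(7, 58) = 1, raising to the 7th power is a bijection on this group: if x_1^7 ≡ x_2^7 then (x_1x_2^{−1})^7 = 1, and the only element of order dividing gcd(7, 58) = 1 is 1, so x_1 = x_2.
With f(0) = 0 this makes f injective on all of ℤ_{59}, hence bijective (finite equal-size domain and codomain). In particular f is injective.
Since f is injective, we find the preimage of 56. The inverse of x ↦ x^7 on (ℤ_{59})^× is x ↦ x^25, because 7·25 = 175 = 3·58 + 1 ≡ 1 (mod 58) and x^{58} = 1 for x ≠ 0 (Fermat). So f⁻¹(56) = 56^25 mod 59.
Repeated squaring mod 59: 56^1 ≡ 56, 56^2 ≡ 56² = 3136 ≡ 9, 56^4 ≡ 9² = 81 ≡ 22, 56^8 ≡ 22² = 484 ≡ 12, 56^16 ≡ 12² = 144 ≡ 26. Since 25 = 16 + 8 + 1, 56^25 ≡ 26·12·56: 26·12 = 312 ≡ 17, then 17·56 = 952 ≡ 8. So 56^25 ≡ 8 (mod 59).
Hence f⁻¹(56) = 8.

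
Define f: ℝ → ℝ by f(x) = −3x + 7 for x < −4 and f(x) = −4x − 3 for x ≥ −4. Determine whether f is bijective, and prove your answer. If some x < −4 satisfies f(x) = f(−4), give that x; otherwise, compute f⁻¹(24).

-17/3

Both pieces are strictly decreasing (slopes −3 and −4), so each is injective on its own interval.
The left piece maps (−∞, −4) onto (19, ∞); the right piece maps [−4, ∞) onto (−∞, 13].
The images leave a gap (19 has no preimage), so f is not surjective, hence not bijective.
Because the two images are disjoint, no x < −4 has f(x) = f(−4), so we compute f⁻¹(24): 24 lies in (19, ∞), so solve −3x + 7 = 24: x = (24 − 7)/(−3) = −17/3.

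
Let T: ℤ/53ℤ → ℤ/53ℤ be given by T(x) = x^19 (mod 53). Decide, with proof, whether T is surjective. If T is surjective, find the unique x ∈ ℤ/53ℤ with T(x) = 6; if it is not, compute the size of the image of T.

25

Since 53 is prime, the nonzero elements of ℤ/53ℤ form a cyclic group of order 52.
As gcd(19, 52) = 1, raising to the 19th power is a bijection on this group: if a^19 ≡ b^19 then (ab^{−1})^19 = 1, and the only element of order dividing gcd(19, 52) = 1 is 1, so a = b.
With T(0) = 0 this makes T injective on all of ℤ/53ℤ, hence bijective (finite equal-size domain and codomain). In particular T is surjective.
Since T is surjective, we find the preimage of 6. The inverse of x ↦ x^19 on (ℤ/53ℤ)^× is x ↦ x^11, because 19·11 = 209 = 4·52 + 1 ≡ 1 (mod 52) and x^{52} = 1 for x ≠ 0 (Fermat). So T⁻¹(6) = 6^11 mod 53.
Repeated squaring mod 53: 6^1 ≡ 6, 6^2 ≡ 6² = 36, 6^4 ≡ 36² = 1296 ≡ 24, 6^8 ≡ 24² = 576 ≡ 46. Since 11 = 8 + 2 + 1, 6^11 ≡ 46·36·6: 46·36 = 1656 ≡ 13, then 13·6 = 78 ≡ 25. So 6^11 ≡ 25 (mod 53).
Hence T⁻¹(6) = 25.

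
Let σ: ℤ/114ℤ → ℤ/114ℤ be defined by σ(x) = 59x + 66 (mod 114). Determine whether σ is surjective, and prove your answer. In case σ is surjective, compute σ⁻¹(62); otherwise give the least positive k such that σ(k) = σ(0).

112

Since gcd(59, 114) = 1, 59 is invertible modulo 114. Euclid's algorithm: 114 = 1·59 + 55, 59 = 1·55 + 4, 55 = 13·4 + 3, 4 = 1·3 + 1; back-substituting gives 1 = 29·59 − 15·114, so 59⁻¹ ≡ 29 (mod 114).
For any y ∈ ℤ/114ℤ, x = 29(y − 66) mod 114 satisfies σ(x) = 59·29(y − 66) + 66 ≡ y (since 59·29 ≡ 1 mod 114). So every y has a preimage.
Hence σ is surjective.
Since σ is surjective, we find σ⁻¹(62): we need 59x ≡ 62 − 66 ≡ 110 (mod 114). Using 59⁻¹ = 29: x ≡ 29·110 = 3190 = 27·114 + 112, so x = 112.
Check: σ(112) = 59·112 + 66 = 6674 = 58·114 + 62 ≡ 62 (mod 114).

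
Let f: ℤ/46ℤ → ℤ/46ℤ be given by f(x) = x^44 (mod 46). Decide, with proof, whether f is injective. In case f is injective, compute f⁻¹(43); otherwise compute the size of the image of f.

f(1) = 1^44 = 1.
f(3): Repeated squaring mod 46: 3^1 ≡ 3, 3^2 ≡ 3² = 9, 3^4 ≡ 9² = 81 ≡ 35, 3^8 ≡ 35² = 1225 ≡ 29, 3^16 ≡ 29² = 841 ≡ 13, 3^32 ≡ 13² = 169 ≡ 31. Since 44 = 32 + 8 + 4, 3^44 ≡ 31·29·35: 31·29 = 899 ≡ 25, then 25·35 = 875 ≡ 1. So 3^44 ≡ 1 (mod 46).
So f(1) = f(3) = 1 while 1 ≠ 3, therefore f is not injective.
Since f is not injective, we determine |image(f)|. Computing x^44 mod 46 for each x (by repeated squaring, reducing mod 46 at every step), the values f(0), f(1), …, f(45) are: 0, 1, 24, 1, 24, 1, 24, 1, 24, 1, 24, 1, 24, 1, 24, 1, 24, 1, 24, 1, 24, 1, 24, 23, 24, 1, 24, 1, 24, 1, 24, 1, 24, 1, 24, 1, 24, 1, 24, 1, 24, 1, 24, 1, 24, 1.
The distinct values are {0, 1, 23, 24}; there are 4 of them.

4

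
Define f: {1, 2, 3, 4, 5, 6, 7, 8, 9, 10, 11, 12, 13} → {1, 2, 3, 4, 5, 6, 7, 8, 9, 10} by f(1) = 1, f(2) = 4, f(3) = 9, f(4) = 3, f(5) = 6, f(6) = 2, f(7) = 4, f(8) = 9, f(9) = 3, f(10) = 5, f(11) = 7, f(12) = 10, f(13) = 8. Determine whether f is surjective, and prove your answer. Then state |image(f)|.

Every element of the codomain has a preimage: 1 = f(1), 2 = f(6), 3 = f(4), 4 = f(2), 5 = f(10), 6 = f(5), 7 = f(11), 8 = f(13), 9 = f(3), 10 = f(12).
Thus f is surjective.
The image of f is {1, 2, 3, 4, 5, 6, 7, 8, 9, 10}, which has 10 elements.

10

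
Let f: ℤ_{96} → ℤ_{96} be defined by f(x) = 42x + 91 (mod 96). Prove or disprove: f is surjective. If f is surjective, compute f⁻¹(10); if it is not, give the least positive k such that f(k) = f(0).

16

Since gcd(42, 96) = 6, we have 42x ≡ 0 (mod 6) for all x, so f(x) ≡ 1 (mod 6).
But 0 ≢ 1 (mod 6), so 0 ∈ ℤ_{96} has no preimage. Thus f is not surjective.
Since f is not surjective, we find the least positive k with f(k) = f(0): this means 42k ≡ 0 (mod 96), i.e. 96 ∣ 42k. Since gcd(42, 96) = 6, dividing through by 6 this holds exactly when 16 ∣ 7k, and as gcd(7, 16) = 1, exactly when 16 ∣ k.
The smallest positive such k is 16.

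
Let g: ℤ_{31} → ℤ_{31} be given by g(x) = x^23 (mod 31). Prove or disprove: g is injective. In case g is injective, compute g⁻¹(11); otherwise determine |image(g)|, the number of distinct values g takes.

Since 31 is prime, the nonzero elements of ℤ_{31} form a cyclic group of order 30.
As gcd(23, 30) = 1, raising to the 23rd power is a bijection on this group: if s^23 ≡ t^23 then (st^{−1})^23 = 1, and the only element of order dividing gcd(23, 30) = 1 is 1, so s = t.
With g(0) = 0 this makes g injective on all of ℤ_{31}, hence bijective (finite equal-size domain and codomain). In particular g is injective.
Since g is injective, we find the preimage of 11. The inverse of x ↦ x^23 on (ℤ_{31})^× is x ↦ x^17, because 23·17 = 391 = 13·30 + 1 ≡ 1 (mod 30) and x^{30} = 1 for x ≠ 0 (Fermat). So g⁻¹(11) = 11^17 mod 31.
Repeated squaring mod 31: 11^1 ≡ 11, 11^2 ≡ 11² = 121 ≡ 28, 11^4 ≡ 28² = 784 ≡ 9, 11^8 ≡ 9² = 81 ≡ 19, 11^16 ≡ 19² = 361 ≡ 20. Since 17 = 16 + 1, 11^17 ≡ 20·11: 20·11 = 220 ≡ 3. So 11^17 ≡ 3 (mod 31).
Hence g⁻¹(11) = 3.

3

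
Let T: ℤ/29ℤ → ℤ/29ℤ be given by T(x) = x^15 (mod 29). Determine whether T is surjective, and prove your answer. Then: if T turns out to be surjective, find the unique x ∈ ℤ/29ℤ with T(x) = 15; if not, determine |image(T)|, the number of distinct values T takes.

14

Since 29 is prime, the nonzero elements of ℤ/29ℤ form a cyclic group of order 28.
As gcd(15, 28) = 1, raising to the 15th power is a bijection on this group: if x_1^15 ≡ x_2^15 then (x_1x_2^{−1})^15 = 1, and the only element of order dividing gcd(15, 28) = 1 is 1, so x_1 = x_2.
With T(0) = 0 this makes T injective on all of ℤ/29ℤ, hence bijective (finite equal-size domain and codomain). In particular T is surjective.
Since T is surjective, we find the preimage of 15. The inverse of x ↦ x^15 on (ℤ/29ℤ)^× is x ↦ x^15, because 15·15 = 225 = 8·28 + 1 ≡ 1 (mod 28) and x^{28} = 1 for x ≠ 0 (Fermat). So T⁻¹(15) = 15^15 mod 29.
Repeated squaring mod 29: 15^1 ≡ 15, 15^2 ≡ 15² = 225 ≡ 22, 15^4 ≡ 22² = 484 ≡ 20, 15^8 ≡ 20² = 400 ≡ 23. Since 15 = 8 + 4 + 2 + 1, 15^15 ≡ 23·20·22·15: 23·20 = 460 ≡ 25, then 25·22 = 550 ≡ 28, then 28·15 = 420 ≡ 14. So 15^15 ≡ 14 (mod 29).
Hence T⁻¹(15) = 14.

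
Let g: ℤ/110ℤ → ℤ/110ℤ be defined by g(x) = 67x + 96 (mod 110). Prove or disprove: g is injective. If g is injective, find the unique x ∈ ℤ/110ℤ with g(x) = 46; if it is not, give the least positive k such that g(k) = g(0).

60

If g(s) = g(t), then 67s ≡ 67t (mod 110). Because gcd(67, 110) = 1, we may cancel 67 to get s ≡ t (mod 110).
Therefore g is injective.
We now compute 67⁻¹ mod 110 explicitly. Euclid's algorithm: 110 = 1·67 + 43, 67 = 1·43 + 24, 43 = 1·24 + 19, 24 = 1·19 + 5, 19 = 3·5 + 4, 5 = 1·4 + 1; back-substituting gives 1 = 23·67 − 14·110, so 67⁻¹ ≡ 23 (mod 110).
Since g is injective, we compute g⁻¹(46): solve 67x + 96 ≡ 46 (mod 110), i.e. 67x ≡ 60 (mod 110).
Multiplying by 67⁻¹ = 23 gives x ≡ 23·60 = 1380 = 12·110 + 60 ≡ 60 (mod 110).
Check: g(60) = 67·60 + 96 = 4116 = 37·110 + 46 ≡ 46 (mod 110).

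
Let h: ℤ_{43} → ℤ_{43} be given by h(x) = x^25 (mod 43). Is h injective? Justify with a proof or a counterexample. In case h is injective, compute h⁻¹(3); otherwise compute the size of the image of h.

Since 43 is prime, the nonzero elements of ℤ_{43} form a cyclic group of order 42.
As gcd(25, 42) = 1, raising to the 25th power is a bijection on this group: if u^25 ≡ v^25 then (uv^{−1})^25 = 1, and the only element of order dividing gcd(25, 42) = 1 is 1, so u = v.
With h(0) = 0 this makes h injective on all of ℤ_{43}, hence bijective (finite equal-size domain and codomain). In particular h is injective.
Since h is injective, we find the preimage of 3. The inverse of x ↦ x^25 on (ℤ_{43})^× is x ↦ x^37, because 25·37 = 925 = 22·42 + 1 ≡ 1 (mod 42) and x^{42} = 1 for x ≠ 0 (Fermat). So h⁻¹(3) = 3^37 mod 43.
Repeated squaring mod 43: 3^1 ≡ 3, 3^2 ≡ 3² = 9, 3^4 ≡ 9² = 81 ≡ 38, 3^8 ≡ 38² = 1444 ≡ 25, 3^16 ≡ 25² = 625 ≡ 23, 3^32 ≡ 23² = 529 ≡ 13. Since 37 = 32 + 4 + 1, 3^37 ≡ 13·38·3: 13·38 = 494 ≡ 21, then 21·3 = 63 ≡ 20. So 3^37 ≡ 20 (mod 43).
Hence h⁻¹(3) = 20.

20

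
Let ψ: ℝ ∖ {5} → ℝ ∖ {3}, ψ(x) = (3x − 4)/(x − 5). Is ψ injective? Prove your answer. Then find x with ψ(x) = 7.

31/4

Suppose ψ(u) = ψ(v). Cross-multiplying: (3u − 4)(v − 5) = (3v − 4)(u − 5).
Expanding both sides and cancelling the symmetric terms leaves −11·(u − v) = 0. Since −11 ≠ 0, u = v. Thus ψ is injective.
Solving ψ(x) = 7: cross-multiplying gives 3x − 4 = 7(x − 5), which rearranges to −4x = −31, so x = 31/4.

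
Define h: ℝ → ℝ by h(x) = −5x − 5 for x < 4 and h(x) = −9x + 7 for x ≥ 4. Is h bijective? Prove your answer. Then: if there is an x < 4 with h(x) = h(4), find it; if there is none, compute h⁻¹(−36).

Both pieces are strictly decreasing (slopes −5 and −9), so each is injective on its own interval.
The left piece maps (−∞, 4) onto (−25, ∞); the right piece maps [4, ∞) onto (−∞, −29].
The images leave a gap (−25 has no preimage), so h is not surjective, hence not bijective.
Because the two images are disjoint, no x < 4 has h(x) = h(4), so we compute h⁻¹(−36): −36 lies in (−∞, −29], so solve −9x + 7 = −36: x = (−36 − 7)/(−9) = 43/9.

43/9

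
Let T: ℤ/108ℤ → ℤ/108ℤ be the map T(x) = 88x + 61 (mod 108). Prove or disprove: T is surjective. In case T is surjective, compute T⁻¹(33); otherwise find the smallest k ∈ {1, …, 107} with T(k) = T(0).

27

Since gcd(88, 108) = 4, we have 88x ≡ 0 (mod 4) for all x, so T(x) ≡ 1 (mod 4).
But 0 ≢ 1 (mod 4), so 0 ∈ ℤ/108ℤ has no preimage. Therefore T is not surjective.
Since T is not surjective, we find the least positive k with T(k) = T(0): this means 88k ≡ 0 (mod 108), i.e. 108 ∣ 88k. Since gcd(88, 108) = 4, dividing through by 4 this holds exactly when 27 ∣ 22k, and as gcd(22, 27) = 1, exactly when 27 ∣ k.
The smallest positive such k is 27.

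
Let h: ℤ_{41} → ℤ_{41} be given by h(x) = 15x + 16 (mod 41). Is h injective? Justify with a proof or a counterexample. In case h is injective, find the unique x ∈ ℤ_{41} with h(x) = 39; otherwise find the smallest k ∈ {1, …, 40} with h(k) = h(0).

7

Suppose h(a) = h(b) in ℤ_{41}. Then 15a + 16 ≡ 15b + 16 (mod 41), thus 15(a − b) ≡ 0 (mod 41).
Since gcd(15, 41) = 1, 15 is invertible modulo 41, hence a − b ≡ 0 (mod 41), i.e. a = b.
So h is injective.
We now compute 15⁻¹ mod 41 explicitly. Euclid's algorithm: 41 = 2·15 + 11, 15 = 1·11 + 4, 11 = 2·4 + 3, 4 = 1·3 + 1; back-substituting gives 1 = 11·15 − 4·41, so 15⁻¹ ≡ 11 (mod 41).
Since h is injective, we compute h⁻¹(39): solve 15x + 16 ≡ 39 (mod 41), i.e. 15x ≡ 23 (mod 41).
Multiplying by 15⁻¹ = 11 gives x ≡ 11·23 = 253 = 6·41 + 7 ≡ 7 (mod 41).
Check: h(7) = 15·7 + 16 = 121 = 2·41 + 39 ≡ 39 (mod 41).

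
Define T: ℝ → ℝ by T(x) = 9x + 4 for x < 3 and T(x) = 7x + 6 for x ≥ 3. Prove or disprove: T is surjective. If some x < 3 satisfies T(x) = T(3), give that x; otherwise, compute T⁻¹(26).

Both pieces are strictly increasing (slopes 9 and 7), so each is injective on its own interval.
The left piece maps (−∞, 3) onto (−∞, 31); the right piece maps [3, ∞) onto [27, ∞).
The union (−∞, 31) ∪ [27, ∞) covers ℝ, so T is surjective.
For the follow-up: the images overlap, so an x < 3 with T(x) = T(3) exists. T(3) = 27; solving 9x + 4 = 27 for x < 3 gives x = (27 − 4)/9 = 23/9.

23/9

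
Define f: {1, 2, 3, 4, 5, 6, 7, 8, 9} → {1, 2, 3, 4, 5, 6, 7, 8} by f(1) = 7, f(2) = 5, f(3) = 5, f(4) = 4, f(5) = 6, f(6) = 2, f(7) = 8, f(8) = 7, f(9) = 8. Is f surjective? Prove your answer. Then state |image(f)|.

No element maps to 1, so f is not surjective.
The image of f is {2, 4, 5, 6, 7, 8}, which has 6 elements.

6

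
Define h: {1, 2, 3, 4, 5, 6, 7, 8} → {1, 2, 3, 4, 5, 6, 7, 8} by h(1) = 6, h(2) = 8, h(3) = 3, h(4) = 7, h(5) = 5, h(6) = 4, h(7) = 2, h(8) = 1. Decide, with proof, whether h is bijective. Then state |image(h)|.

The values 6, 8, 3, 7, 5, 4, 2, 1 are a permutation of {1, 2, 3, 4, 5, 6, 7, 8}: each element appears exactly once.
So h is injective and surjective, hence bijective.
The image of h is {1, 2, 3, 4, 5, 6, 7, 8}, which has 8 elements.

8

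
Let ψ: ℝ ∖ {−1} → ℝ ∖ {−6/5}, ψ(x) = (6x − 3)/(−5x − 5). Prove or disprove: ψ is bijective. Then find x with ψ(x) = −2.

-13/4

Suppose ψ(a) = ψ(b). Cross-multiplying: (6a − 3)(−5b − 5) = (6b − 3)(−5a − 5).
Expanding both sides and cancelling the symmetric terms leaves −45·(a − b) = 0. Since −45 ≠ 0, a = b. Therefore ψ is injective.
For any y ≠ −6/5, solving y(−5x − 5) = 6x − 3 for x gives a well-defined x ≠ −1. So ψ is surjective.
So ψ is bijective.
Solving ψ(x) = −2: cross-multiplying gives 6x − 3 = −2(−5x − 5), which rearranges to −4x = 13, so x = −13/4.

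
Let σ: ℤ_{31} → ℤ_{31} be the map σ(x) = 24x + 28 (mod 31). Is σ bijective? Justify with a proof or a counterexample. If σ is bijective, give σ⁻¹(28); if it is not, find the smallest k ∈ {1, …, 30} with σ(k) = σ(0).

0

If σ(u) = σ(v), then 24u ≡ 24v (mod 31). Because gcd(24, 31) = 1, we may cancel 24 to get u ≡ v (mod 31).
We now compute 24⁻¹ mod 31 explicitly. Euclid's algorithm: 31 = 1·24 + 7, 24 = 3·7 + 3, 7 = 2·3 + 1; back-substituting gives 1 = 22·24 − 17·31, so 24⁻¹ ≡ 22 (mod 31).
Then y ↦ 22(y − 28) is a two-sided inverse to σ, so every y ∈ ℤ_{31} has a preimage.
So σ is bijective.
Since σ is bijective, we compute σ⁻¹(28): solve 24x + 28 ≡ 28 (mod 31), i.e. 24x ≡ 0 (mod 31).
Multiplying by 24⁻¹ = 22 gives x ≡ 22·0 = 0 ≡ 0 (mod 31).
Check: σ(0) = 24·0 + 28 = 28 ≡ 28 (mod 31).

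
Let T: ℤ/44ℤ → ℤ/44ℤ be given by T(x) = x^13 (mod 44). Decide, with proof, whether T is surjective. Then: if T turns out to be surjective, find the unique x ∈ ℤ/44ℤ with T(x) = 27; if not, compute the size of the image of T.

33

T(0) = 0^13 = 0.
T(22): Repeated squaring mod 44: 22^1 ≡ 22, 22^2 ≡ 22² = 484 ≡ 0, 22^4 ≡ 0² = 0, 22^8 ≡ 0² = 0. Since 13 = 8 + 4 + 1, 22^13 ≡ 0·0·22: 0·0 = 0, then 0·22 = 0. So 22^13 ≡ 0 (mod 44).
So T(0) = T(22) = 0 while 0 ≠ 22, thus T is not injective.
A non-injective map from the 44-element set ℤ/44ℤ to itself takes at most 43 distinct values, so it cannot be surjective. Therefore T is not surjective.
Since T is not surjective, we determine |image(T)|. Computing x^13 mod 44 for each x (by repeated squaring, reducing mod 44 at every step), the values T(0), T(1), …, T(43) are: 0, 1, 8, 27, 20, 37, 40, 35, 28, 25, 32, 11, 12, 41, 16, 31, 4, 29, 24, 39, 36, 21, 0, 23, 8, 5, 20, 15, 40, 13, 28, 3, 32, 33, 12, 19, 16, 9, 4, 7, 24, 17, 36, 43.
The distinct values are {0, 1, 3, 4, 5, 7, 8, 9, 11, 12, 13, 15, 16, 17, 19, 20, 21, 23, 24, 25, 27, 28, 29, 31, 32, 33, 35, 36, 37, 39, 40, 41, 43}; there are 33 of them.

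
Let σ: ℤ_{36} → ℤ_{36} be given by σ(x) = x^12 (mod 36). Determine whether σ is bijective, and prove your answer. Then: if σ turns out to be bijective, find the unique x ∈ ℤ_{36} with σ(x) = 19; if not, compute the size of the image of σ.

σ(2): Repeated squaring mod 36: 2^1 ≡ 2, 2^2 ≡ 2² = 4, 2^4 ≡ 4² = 16, 2^8 ≡ 16² = 256 ≡ 4. Since 12 = 8 + 4, 2^12 ≡ 4·16: 4·16 = 64 ≡ 28. So 2^12 ≡ 28 (mod 36).
σ(4): Repeated squaring mod 36: 4^1 ≡ 4, 4^2 ≡ 4² = 16, 4^4 ≡ 16² = 256 ≡ 4, 4^8 ≡ 4² = 16. Since 12 = 8 + 4, 4^12 ≡ 16·4: 16·4 = 64 ≡ 28. So 4^12 ≡ 28 (mod 36).
So σ(2) = σ(4) = 28 while 2 ≠ 4, thus σ is not injective, hence not bijective.
Since σ is not bijective, we determine |image(σ)|. Computing x^12 mod 36 for each x (by repeated squaring, reducing mod 36 at every step), the values σ(0), σ(1), …, σ(35) are: 0, 1, 28, 9, 28, 1, 0, 1, 28, 9, 28, 1, 0, 1, 28, 9, 28, 1, 0, 1, 28, 9, 28, 1, 0, 1, 28, 9, 28, 1, 0, 1, 28, 9, 28, 1.
The distinct values are {0, 1, 9, 28}; there are 4 of them.

4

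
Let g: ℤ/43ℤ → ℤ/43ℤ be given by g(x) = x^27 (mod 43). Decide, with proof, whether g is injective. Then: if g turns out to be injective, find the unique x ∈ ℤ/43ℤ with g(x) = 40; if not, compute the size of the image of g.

g(1) = 1^27 = 1.
g(6): Repeated squaring mod 43: 6^1 ≡ 6, 6^2 ≡ 6² = 36, 6^4 ≡ 36² = 1296 ≡ 6, 6^8 ≡ 6² = 36, 6^16 ≡ 36² = 1296 ≡ 6. Since 27 = 16 + 8 + 2 + 1, 6^27 ≡ 6·36·36·6: 6·36 = 216 ≡ 1, then 1·36 = 36, then 36·6 = 216 ≡ 1. So 6^27 ≡ 1 (mod 43).
So g(1) = g(6) = 1 while 1 ≠ 6, so g is not injective.
Since g is not injective, we determine |image(g)|. Computing x^27 mod 43 for each x (by repeated squaring, reducing mod 43 at every step), the values g(0), g(1), …, g(42) are: 0, 1, 22, 2, 11, 27, 1, 42, 27, 4, 35, 4, 22, 16, 21, 11, 35, 35, 2, 32, 39, 41, 2, 4, 11, 41, 8, 8, 32, 22, 27, 21, 39, 8, 39, 16, 1, 42, 16, 32, 41, 21, 42.
The distinct values are {0, 1, 2, 4, 8, 11, 16, 21, 22, 27, 32, 35, 39, 41, 42}; there are 15 of them.

15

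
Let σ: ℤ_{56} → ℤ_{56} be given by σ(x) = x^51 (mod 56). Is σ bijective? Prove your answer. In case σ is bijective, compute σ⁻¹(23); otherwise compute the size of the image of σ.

15

σ(2): Repeated squaring mod 56: 2^1 ≡ 2, 2^2 ≡ 2² = 4, 2^4 ≡ 4² = 16, 2^8 ≡ 16² = 256 ≡ 32, 2^16 ≡ 32² = 1024 ≡ 16, 2^32 ≡ 16² = 256 ≡ 32. Since 51 = 32 + 16 + 2 + 1, 2^51 ≡ 32·16·4·2: 32·16 = 512 ≡ 8, then 8·4 = 32, then 32·2 = 64 ≡ 8. So 2^51 ≡ 8 (mod 56).
σ(4): Repeated squaring mod 56: 4^1 ≡ 4, 4^2 ≡ 4² = 16, 4^4 ≡ 16² = 256 ≡ 32, 4^8 ≡ 32² = 1024 ≡ 16, 4^16 ≡ 16² = 256 ≡ 32, 4^32 ≡ 32² = 1024 ≡ 16. Since 51 = 32 + 16 + 2 + 1, 4^51 ≡ 16·32·16·4: 16·32 = 512 ≡ 8, then 8·16 = 128 ≡ 16, then 16·4 = 64 ≡ 8. So 4^51 ≡ 8 (mod 56).
So σ(2) = σ(4) = 8 while 2 ≠ 4, hence σ is not injective, hence not bijective.
Since σ is not bijective, we determine |image(σ)|. Computing x^51 mod 56 for each x (by repeated squaring, reducing mod 56 at every step), the values σ(0), σ(1), …, σ(55) are: 0, 1, 8, 27, 8, 13, 48, 7, 8, 1, 48, 43, 48, 13, 0, 15, 8, 41, 8, 27, 48, 21, 8, 15, 48, 1, 48, 27, 0, 29, 8, 55, 8, 41, 48, 35, 8, 29, 48, 15, 48, 41, 0, 43, 8, 13, 8, 55, 48, 49, 8, 43, 48, 29, 48, 55.
The distinct values are {0, 1, 7, 8, 13, 15, 21, 27, 29, 35, 41, 43, 48, 49, 55}; there are 15 of them.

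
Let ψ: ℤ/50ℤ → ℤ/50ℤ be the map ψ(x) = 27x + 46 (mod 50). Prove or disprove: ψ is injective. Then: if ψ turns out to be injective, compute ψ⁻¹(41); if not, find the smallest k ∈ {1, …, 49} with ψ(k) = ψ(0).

If ψ(s) = ψ(t), then 27s ≡ 27t (mod 50). Because gcd(27, 50) = 1, we may cancel 27 to get s ≡ t (mod 50).
So ψ is injective.
We now compute 27⁻¹ mod 50 explicitly. Euclid's algorithm: 50 = 1·27 + 23, 27 = 1·23 + 4, 23 = 5·4 + 3, 4 = 1·3 + 1; back-substituting gives 1 = 13·27 − 7·50, so 27⁻¹ ≡ 13 (mod 50).
Since ψ is injective, we compute ψ⁻¹(41): solve 27x + 46 ≡ 41 (mod 50), i.e. 27x ≡ 45 (mod 50).
Multiplying by 27⁻¹ = 13 gives x ≡ 13·45 = 585 = 11·50 + 35 ≡ 35 (mod 50).
Check: ψ(35) = 27·35 + 46 = 991 = 19·50 + 41 ≡ 41 (mod 50).

35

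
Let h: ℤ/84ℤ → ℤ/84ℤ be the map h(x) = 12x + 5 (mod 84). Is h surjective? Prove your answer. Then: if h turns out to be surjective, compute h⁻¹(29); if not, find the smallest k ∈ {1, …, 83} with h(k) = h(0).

Since gcd(12, 84) = 12, we have 12x ≡ 0 (mod 12) for all x, so h(x) ≡ 5 (mod 12).
But 0 ≢ 5 (mod 12), so 0 ∈ ℤ/84ℤ has no preimage. Thus h is not surjective.
Since h is not surjective, we find the least positive k with h(k) = h(0): this means 12k ≡ 0 (mod 84), i.e. 84 ∣ 12k. Since gcd(12, 84) = 12, dividing through by 12 this holds exactly when 7 ∣ k.
The smallest positive such k is 7.

7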